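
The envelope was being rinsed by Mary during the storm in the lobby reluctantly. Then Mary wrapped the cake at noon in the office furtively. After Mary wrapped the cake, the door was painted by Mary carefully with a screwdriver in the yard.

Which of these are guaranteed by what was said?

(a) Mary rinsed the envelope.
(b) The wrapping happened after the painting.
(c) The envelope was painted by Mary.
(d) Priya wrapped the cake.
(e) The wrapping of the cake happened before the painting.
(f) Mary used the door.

(a) Entailed — 'rinse' is an activity; 'was rinsing' entails that some rinsing happened, so 'rinsed' holds.
(b) Not entailed — the narrative places the wrapping before the painting, not after.
(c) Not entailed — Mary painted the door, not the envelope; the envelope belongs to the rinsing event.
(d) Not entailed — the passage has Mary wrapping the cake, not Priya.
(e) Entailed — the narrative places the wrapping before the painting.
(f) Not entailed — the door is the patient, not an instrument — Mary used a screwdriver.

(a), (e)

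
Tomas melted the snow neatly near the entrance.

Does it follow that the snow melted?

'Tomas melted the snow' is the causative; it entails the inchoative 'the snow melted'.

yes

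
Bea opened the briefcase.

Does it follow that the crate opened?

no

Nothing is said about any crate; only the briefcase is affected.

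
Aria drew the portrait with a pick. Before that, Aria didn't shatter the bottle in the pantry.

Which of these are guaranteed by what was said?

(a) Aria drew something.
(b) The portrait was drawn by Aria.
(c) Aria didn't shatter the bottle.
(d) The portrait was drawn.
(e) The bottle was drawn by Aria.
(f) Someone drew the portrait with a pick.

(a) Entailed — this follows by dropping conjuncts from the drawing event's description.
(b) Entailed — every conjunct here is already in the original drawing event.
(c) Not entailed — dropping 'in the pantry' under negation is not valid — the original leaves open that Aria shattered the bottle some other way.
(d) Entailed — every conjunct here is already in the original drawing event.
(e) Not entailed — Aria drew the portrait, not the bottle; the bottle belongs to the shattering event.
(f) Entailed — the original entails any weakening of itself; this just generalizes the agent.

(a), (b), (d), (f)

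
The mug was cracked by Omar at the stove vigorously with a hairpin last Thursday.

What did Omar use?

a hairpin

'with a hairpin' marks the instrument of the cracking event.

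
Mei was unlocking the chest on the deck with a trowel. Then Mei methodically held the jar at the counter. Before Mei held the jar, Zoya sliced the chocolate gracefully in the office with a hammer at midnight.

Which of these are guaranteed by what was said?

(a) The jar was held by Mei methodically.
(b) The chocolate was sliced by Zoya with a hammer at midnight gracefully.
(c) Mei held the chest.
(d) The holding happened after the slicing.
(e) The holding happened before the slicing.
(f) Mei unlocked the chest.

(a), (b), (d)

(a) Entailed — the original entails any weakening of itself; this just drops 'at the counter'.
(b) Entailed — every conjunct here is already in the original slicing event.
(c) Not entailed — Mei held the jar, not the chest; the chest belongs to the unlocking event.
(d) Entailed — the narrative places the slicing before the holding.
(e) Not entailed — the narrative places the slicing before the holding, not after.
(f) Not entailed — 'was unlocking' is progressive on an accomplishment; it does not entail the completed 'unlocked'.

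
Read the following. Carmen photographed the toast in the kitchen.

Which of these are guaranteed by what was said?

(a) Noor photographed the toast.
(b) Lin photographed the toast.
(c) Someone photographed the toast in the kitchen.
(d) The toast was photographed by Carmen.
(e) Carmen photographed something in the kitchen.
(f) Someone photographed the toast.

(c), (d), (e), (f)

(a) Not entailed — the passage has Carmen photographing the toast, not Noor.
(b) Not entailed — the passage has Carmen photographing the toast, not Lin.
(c) Entailed — the original entails any weakening of itself; this just generalizes the agent.
(d) Entailed — dropping 'in the kitchen' leaves a sub-description the original still satisfies.
(e) Entailed — the original entails any weakening of itself; this just generalizes the patient.
(f) Entailed — this follows by dropping conjuncts from the photographing event's description.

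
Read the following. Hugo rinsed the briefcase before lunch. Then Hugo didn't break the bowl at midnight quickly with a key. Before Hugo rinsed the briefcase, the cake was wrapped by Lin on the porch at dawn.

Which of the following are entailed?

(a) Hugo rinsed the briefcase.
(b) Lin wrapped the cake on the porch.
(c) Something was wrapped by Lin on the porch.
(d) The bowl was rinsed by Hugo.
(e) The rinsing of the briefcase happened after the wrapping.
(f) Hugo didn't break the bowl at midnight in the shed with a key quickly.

(a), (b), (c), (e), (f)

(a) Entailed — dropping 'before lunch' leaves a sub-description the original still satisfies.
(b) Entailed — this follows by dropping conjuncts from the wrapping event's description.
(c) Entailed — this follows by dropping conjuncts from the wrapping event's description.
(d) Not entailed — Hugo rinsed the briefcase, not the bowl; the bowl belongs to the breaking event.
(e) Entailed — the narrative places the wrapping before the rinsing.
(f) Entailed — under negation, adding a further restriction is entailed: if no such breaking event occurred, none occurred in the shed either.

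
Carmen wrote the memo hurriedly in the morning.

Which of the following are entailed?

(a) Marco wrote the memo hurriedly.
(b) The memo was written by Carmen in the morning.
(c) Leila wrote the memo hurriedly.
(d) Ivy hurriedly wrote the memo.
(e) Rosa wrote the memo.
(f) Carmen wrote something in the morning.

(b), (f)

(a) Not entailed — the passage has Carmen writing the memo, not Marco.
(b) Entailed — this follows by dropping conjuncts from the writing event's description.
(c) Not entailed — the passage has Carmen writing the memo, not Leila.
(d) Not entailed — the passage has Carmen writing the memo, not Ivy.
(e) Not entailed — the passage has Carmen writing the memo, not Rosa.
(f) Entailed — every conjunct here is already in the original writing event.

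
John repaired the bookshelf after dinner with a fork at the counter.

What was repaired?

'the bookshelf' marks the patient of the repairing event.

the bookshelf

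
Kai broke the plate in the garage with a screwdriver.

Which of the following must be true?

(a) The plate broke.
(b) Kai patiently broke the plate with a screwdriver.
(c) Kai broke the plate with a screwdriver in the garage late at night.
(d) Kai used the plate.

(a) Entailed — 'Kai broke the plate' is causative; it entails the inchoative 'the plate broke'.
(b) Not entailed — 'patiently' adds information not in the original event.
(c) Not entailed — 'late at night' adds information not in the original event.
(d) Not entailed — the plate is the patient, not an instrument — Kai used a screwdriver.

(a)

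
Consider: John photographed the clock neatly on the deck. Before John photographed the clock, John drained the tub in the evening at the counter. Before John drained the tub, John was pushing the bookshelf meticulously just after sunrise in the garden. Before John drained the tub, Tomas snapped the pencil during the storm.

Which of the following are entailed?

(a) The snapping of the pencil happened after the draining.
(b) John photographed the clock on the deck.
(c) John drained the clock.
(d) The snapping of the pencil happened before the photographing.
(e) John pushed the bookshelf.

(b), (d), (e)

(a) Not entailed — the narrative places the snapping before the draining, not after.
(b) Entailed — this follows by dropping conjuncts from the photographing event's description.
(c) Not entailed — John drained the tub, not the clock; the clock belongs to the photographing event.
(d) Entailed — the narrative places the snapping before the photographing.
(e) Entailed — 'push' is an activity; 'was pushing' entails that some pushing happened, so 'pushed' holds.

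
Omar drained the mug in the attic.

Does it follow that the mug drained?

'Omar drained the mug' is the causative; it entails the inchoative 'the mug drained'.

yes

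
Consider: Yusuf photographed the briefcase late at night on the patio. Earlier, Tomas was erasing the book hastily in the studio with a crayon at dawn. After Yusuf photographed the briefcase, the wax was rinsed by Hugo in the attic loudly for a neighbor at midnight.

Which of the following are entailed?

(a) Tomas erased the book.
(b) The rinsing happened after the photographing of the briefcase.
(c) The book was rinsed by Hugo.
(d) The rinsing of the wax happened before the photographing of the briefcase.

(b)

(a) Not entailed — 'was erasing' is progressive on an accomplishment; it does not entail the completed 'erased'.
(b) Entailed — the narrative places the photographing before the rinsing.
(c) Not entailed — Hugo rinsed the wax, not the book; the book belongs to the erasing event.
(d) Not entailed — the narrative places the photographing before the rinsing, not after.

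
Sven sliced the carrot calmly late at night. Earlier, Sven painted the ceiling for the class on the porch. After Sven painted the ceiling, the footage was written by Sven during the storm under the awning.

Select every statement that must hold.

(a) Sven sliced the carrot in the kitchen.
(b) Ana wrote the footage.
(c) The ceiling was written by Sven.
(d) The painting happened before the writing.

(d)

(a) Not entailed — 'in the kitchen' adds information not in the original event.
(b) Not entailed — the passage has Sven writing the footage, not Ana.
(c) Not entailed — Sven wrote the footage, not the ceiling; the ceiling belongs to the painting event.
(d) Entailed — the narrative places the painting before the writing.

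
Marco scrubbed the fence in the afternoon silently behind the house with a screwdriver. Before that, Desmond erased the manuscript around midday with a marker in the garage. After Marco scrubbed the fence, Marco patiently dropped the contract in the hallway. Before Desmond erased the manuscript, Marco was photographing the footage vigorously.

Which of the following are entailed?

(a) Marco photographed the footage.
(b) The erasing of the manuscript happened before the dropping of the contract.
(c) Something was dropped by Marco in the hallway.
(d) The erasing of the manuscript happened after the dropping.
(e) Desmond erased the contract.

(b), (c)

(a) Not entailed — 'was photographing' is progressive on an accomplishment; it does not entail the completed 'photographed'.
(b) Entailed — the narrative places the erasing before the dropping.
(c) Entailed — every conjunct here is already in the original dropping event.
(d) Not entailed — the narrative places the erasing before the dropping, not after.
(e) Not entailed — Desmond erased the manuscript, not the contract; the contract belongs to the dropping event.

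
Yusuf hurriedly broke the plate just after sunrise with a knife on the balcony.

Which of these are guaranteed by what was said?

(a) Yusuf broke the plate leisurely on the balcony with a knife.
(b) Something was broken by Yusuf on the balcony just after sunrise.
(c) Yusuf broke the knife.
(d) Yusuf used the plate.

(b)

(a) Not entailed — 'leisurely' adds a manner not in (and inconsistent with) the original.
(b) Entailed — this follows by dropping conjuncts from the breaking event's description.
(c) Not entailed — the knife is the instrument, not what was broken.
(d) Not entailed — the plate is the patient, not an instrument — Yusuf used a knife.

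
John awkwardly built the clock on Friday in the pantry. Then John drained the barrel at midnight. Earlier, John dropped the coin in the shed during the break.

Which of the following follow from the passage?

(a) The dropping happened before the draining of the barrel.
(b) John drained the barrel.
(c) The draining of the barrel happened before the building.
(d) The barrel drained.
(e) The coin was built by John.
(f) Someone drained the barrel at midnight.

(a), (b), (d), (f)

(a) Entailed — the narrative places the dropping before the draining.
(b) Entailed — this follows by dropping conjuncts from the draining event's description.
(c) Not entailed — the narrative places the building before the draining, not after.
(d) Entailed — 'John drained the barrel' is causative; it entails the inchoative 'the barrel drained'.
(e) Not entailed — John built the clock, not the coin; the coin belongs to the dropping event.
(f) Entailed — the original entails any weakening of itself; this just generalizes the agent.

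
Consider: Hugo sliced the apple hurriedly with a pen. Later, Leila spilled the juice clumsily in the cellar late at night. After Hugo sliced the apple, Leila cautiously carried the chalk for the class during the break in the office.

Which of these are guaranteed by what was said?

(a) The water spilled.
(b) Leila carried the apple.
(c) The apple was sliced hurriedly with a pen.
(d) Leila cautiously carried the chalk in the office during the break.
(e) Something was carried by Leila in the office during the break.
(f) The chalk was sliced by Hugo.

(c), (d), (e)

(a) Not entailed — the juice is what spilled, not the water.
(b) Not entailed — Leila carried the chalk, not the apple; the apple belongs to the slicing event.
(c) Entailed — the original entails any weakening of itself; this just generalizes the agent.
(d) Entailed — the original entails any weakening of itself; this just drops 'for the class'.
(e) Entailed — this follows by dropping conjuncts from the carrying event's description.
(f) Not entailed — Hugo sliced the apple, not the chalk; the chalk belongs to the carrying event.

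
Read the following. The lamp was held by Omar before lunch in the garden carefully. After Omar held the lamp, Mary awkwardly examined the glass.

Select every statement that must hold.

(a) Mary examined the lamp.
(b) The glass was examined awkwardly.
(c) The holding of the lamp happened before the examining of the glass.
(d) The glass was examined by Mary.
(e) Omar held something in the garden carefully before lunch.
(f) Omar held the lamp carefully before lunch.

(a) Not entailed — Mary examined the glass, not the lamp; the lamp belongs to the holding event.
(b) Entailed — generalizing the agent leaves a sub-description the original still satisfies.
(c) Entailed — the narrative places the holding before the examining.
(d) Entailed — the original entails any weakening of itself; this just drops 'awkwardly'.
(e) Entailed — the original entails any weakening of itself; this just generalizes the patient.
(f) Entailed — the original entails any weakening of itself; this just drops 'in the garden'.

(b), (c), (d), (e), (f)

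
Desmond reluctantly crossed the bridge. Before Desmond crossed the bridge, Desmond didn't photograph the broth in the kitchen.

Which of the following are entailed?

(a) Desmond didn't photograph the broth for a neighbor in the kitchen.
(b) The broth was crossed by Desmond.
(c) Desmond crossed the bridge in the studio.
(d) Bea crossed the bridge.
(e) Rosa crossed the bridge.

(a) Entailed — under negation, adding a further restriction is entailed: if no such photographing event occurred, none occurred for a neighbor either.
(b) Not entailed — Desmond crossed the bridge, not the broth; the broth belongs to the photographing event.
(c) Not entailed — 'in the studio' adds information not in the original event.
(d) Not entailed — the passage has Desmond crossing the bridge, not Bea.
(e) Not entailed — the passage has Desmond crossing the bridge, not Rosa.

(a)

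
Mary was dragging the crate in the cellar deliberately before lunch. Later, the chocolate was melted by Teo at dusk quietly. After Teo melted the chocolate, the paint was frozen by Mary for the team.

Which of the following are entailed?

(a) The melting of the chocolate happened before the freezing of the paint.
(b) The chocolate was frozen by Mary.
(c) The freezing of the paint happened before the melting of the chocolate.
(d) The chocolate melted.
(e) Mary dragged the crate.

(a), (d), (e)

(a) Entailed — the narrative places the melting before the freezing.
(b) Not entailed — Mary froze the paint, not the chocolate; the chocolate belongs to the melting event.
(c) Not entailed — the narrative places the melting before the freezing, not after.
(d) Entailed — 'Teo melted the chocolate' is causative; it entails the inchoative 'the chocolate melted'.
(e) Entailed — 'drag' is an activity; 'was dragging' entails that some dragging happened, so 'dragged' holds.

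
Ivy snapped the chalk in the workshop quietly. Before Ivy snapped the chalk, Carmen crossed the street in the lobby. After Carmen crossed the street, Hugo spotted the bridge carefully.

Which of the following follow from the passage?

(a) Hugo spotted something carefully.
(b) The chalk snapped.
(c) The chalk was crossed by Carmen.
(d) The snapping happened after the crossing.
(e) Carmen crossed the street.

(a) Entailed — this follows by dropping conjuncts from the spotting event's description.
(b) Entailed — 'Ivy snapped the chalk' is causative; it entails the inchoative 'the chalk snapped'.
(c) Not entailed — Carmen crossed the street, not the chalk; the chalk belongs to the snapping event.
(d) Entailed — the narrative places the crossing before the snapping.
(e) Entailed — dropping 'in the lobby' leaves a sub-description the original still satisfies.

(a), (b), (d), (e)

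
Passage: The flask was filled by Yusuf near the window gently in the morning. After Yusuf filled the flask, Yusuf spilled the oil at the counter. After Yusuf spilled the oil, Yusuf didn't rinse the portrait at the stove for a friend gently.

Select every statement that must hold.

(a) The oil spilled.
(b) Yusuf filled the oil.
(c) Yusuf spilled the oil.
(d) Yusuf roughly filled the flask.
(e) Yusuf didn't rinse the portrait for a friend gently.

(a), (c)

(a) Entailed — 'Yusuf spilled the oil' is causative; it entails the inchoative 'the oil spilled'.
(b) Not entailed — Yusuf filled the flask, not the oil; the oil belongs to the spilling event.
(c) Entailed — the original entails any weakening of itself; this just drops 'at the counter'.
(d) Not entailed — 'roughly' adds a manner not in (and inconsistent with) the original.
(e) Not entailed — dropping 'at the stove' under negation is not valid — the original leaves open that Yusuf rinsed the portrait some other way.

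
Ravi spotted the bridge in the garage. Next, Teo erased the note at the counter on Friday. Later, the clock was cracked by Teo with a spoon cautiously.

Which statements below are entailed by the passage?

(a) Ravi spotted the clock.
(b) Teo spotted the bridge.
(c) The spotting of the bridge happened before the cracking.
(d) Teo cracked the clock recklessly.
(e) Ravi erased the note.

(c)

(a) Not entailed — Ravi spotted the bridge, not the clock; the clock belongs to the cracking event.
(b) Not entailed — the passage has Ravi spotting the bridge, not Teo.
(c) Entailed — the narrative places the spotting before the cracking.
(d) Not entailed — 'recklessly' adds a manner not in (and inconsistent with) the original.
(e) Not entailed — the passage has Teo erasing the note, not Ravi.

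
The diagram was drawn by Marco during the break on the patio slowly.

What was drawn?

the diagram

'the diagram' marks the patient of the drawing event.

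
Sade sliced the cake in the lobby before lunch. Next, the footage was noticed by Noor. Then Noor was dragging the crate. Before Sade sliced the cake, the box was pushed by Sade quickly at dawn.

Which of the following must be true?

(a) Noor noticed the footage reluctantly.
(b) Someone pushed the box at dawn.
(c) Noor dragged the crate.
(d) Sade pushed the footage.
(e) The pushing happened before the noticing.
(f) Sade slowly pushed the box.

(a) Not entailed — 'reluctantly' adds information not in the original event.
(b) Entailed — dropping 'quickly' and generalizing the agent leaves a sub-description the original still satisfies.
(c) Entailed — 'drag' is an activity; 'was dragging' entails that some dragging happened, so 'dragged' holds.
(d) Not entailed — Sade pushed the box, not the footage; the footage belongs to the noticing event.
(e) Entailed — the narrative places the pushing before the noticing.
(f) Not entailed — 'slowly' adds a manner not in (and inconsistent with) the original.

(b), (c), (e)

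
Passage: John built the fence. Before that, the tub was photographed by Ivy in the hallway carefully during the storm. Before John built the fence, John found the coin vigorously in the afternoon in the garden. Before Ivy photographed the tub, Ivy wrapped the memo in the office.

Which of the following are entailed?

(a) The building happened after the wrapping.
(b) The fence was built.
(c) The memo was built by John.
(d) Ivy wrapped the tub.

(a), (b)

(a) Entailed — the narrative places the wrapping before the building.
(b) Entailed — generalizing the agent leaves a sub-description the original still satisfies.
(c) Not entailed — John built the fence, not the memo; the memo belongs to the wrapping event.
(d) Not entailed — Ivy wrapped the memo, not the tub; the tub belongs to the photographing event.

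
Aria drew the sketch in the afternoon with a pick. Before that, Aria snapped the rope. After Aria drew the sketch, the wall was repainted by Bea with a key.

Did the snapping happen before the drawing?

The narrative orders the snapping before the drawing.

yes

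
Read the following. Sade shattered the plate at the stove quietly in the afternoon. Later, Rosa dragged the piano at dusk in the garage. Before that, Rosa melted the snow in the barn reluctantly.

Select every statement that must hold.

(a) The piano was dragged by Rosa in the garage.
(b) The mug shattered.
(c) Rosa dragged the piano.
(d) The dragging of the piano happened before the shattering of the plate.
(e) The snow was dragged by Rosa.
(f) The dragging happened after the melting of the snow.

(a) Entailed — every conjunct here is already in the original dragging event.
(b) Not entailed — the plate is what shattered, not the mug.
(c) Entailed — every conjunct here is already in the original dragging event.
(d) Not entailed — the narrative places the shattering before the dragging, not after.
(e) Not entailed — Rosa dragged the piano, not the snow; the snow belongs to the melting event.
(f) Entailed — the narrative places the melting before the dragging.

(a), (c), (f)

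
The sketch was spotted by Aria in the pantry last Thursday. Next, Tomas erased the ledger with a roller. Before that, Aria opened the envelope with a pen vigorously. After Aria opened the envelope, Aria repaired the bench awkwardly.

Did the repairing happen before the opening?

no

The narrative orders the opening before the repairing.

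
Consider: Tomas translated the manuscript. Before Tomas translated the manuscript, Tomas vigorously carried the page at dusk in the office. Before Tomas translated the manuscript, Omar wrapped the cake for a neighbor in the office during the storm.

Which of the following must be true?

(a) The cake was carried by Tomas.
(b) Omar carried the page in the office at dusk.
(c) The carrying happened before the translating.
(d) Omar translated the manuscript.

(a) Not entailed — Tomas carried the page, not the cake; the cake belongs to the wrapping event.
(b) Not entailed — the passage has Tomas carrying the page, not Omar.
(c) Entailed — the narrative places the carrying before the translating.
(d) Not entailed — the passage has Tomas translating the manuscript, not Omar.

(c)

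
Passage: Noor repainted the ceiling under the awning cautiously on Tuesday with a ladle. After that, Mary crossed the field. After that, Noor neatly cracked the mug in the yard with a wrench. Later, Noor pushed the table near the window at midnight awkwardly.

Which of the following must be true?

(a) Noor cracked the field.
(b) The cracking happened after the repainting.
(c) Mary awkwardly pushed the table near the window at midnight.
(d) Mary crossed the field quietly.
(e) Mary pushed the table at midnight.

(a) Not entailed — Noor cracked the mug, not the field; the field belongs to the crossing event.
(b) Entailed — the narrative places the repainting before the cracking.
(c) Not entailed — the passage has Noor pushing the table, not Mary.
(d) Not entailed — 'quietly' adds information not in the original event.
(e) Not entailed — the passage has Noor pushing the table, not Mary.

(b)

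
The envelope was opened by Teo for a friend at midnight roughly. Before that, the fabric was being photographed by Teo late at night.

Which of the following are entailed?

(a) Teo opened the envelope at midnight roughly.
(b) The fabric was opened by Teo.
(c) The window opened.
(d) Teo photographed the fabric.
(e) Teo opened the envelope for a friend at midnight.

(a), (e)

(a) Entailed — dropping 'for a friend' leaves a sub-description the original still satisfies.
(b) Not entailed — Teo opened the envelope, not the fabric; the fabric belongs to the photographing event.
(c) Not entailed — the envelope is what opened, not the window.
(d) Not entailed — 'was photographing' is progressive on an accomplishment; it does not entail the completed 'photographed'.
(e) Entailed — dropping 'roughly' leaves a sub-description the original still satisfies.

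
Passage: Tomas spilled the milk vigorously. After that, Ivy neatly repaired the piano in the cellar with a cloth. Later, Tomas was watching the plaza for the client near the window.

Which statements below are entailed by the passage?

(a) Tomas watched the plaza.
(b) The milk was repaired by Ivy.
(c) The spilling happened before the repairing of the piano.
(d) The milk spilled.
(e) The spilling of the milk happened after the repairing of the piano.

(a) Entailed — 'watch' is an activity; 'was watching' entails that some watching happened, so 'watched' holds.
(b) Not entailed — Ivy repaired the piano, not the milk; the milk belongs to the spilling event.
(c) Entailed — the narrative places the spilling before the repairing.
(d) Entailed — 'Tomas spilled the milk' is causative; it entails the inchoative 'the milk spilled'.
(e) Not entailed — the narrative places the spilling before the repairing, not after.

(a), (c), (d)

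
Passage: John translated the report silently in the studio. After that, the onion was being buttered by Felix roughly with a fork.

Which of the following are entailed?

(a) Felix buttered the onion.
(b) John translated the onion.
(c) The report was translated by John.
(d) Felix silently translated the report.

(c)

(a) Not entailed — 'was buttering' is progressive on an accomplishment; it does not entail the completed 'buttered'.
(b) Not entailed — John translated the report, not the onion; the onion belongs to the buttering event.
(c) Entailed — the original entails any weakening of itself; this just drops 'silently', 'in the studio'.
(d) Not entailed — the passage has John translating the report, not Felix.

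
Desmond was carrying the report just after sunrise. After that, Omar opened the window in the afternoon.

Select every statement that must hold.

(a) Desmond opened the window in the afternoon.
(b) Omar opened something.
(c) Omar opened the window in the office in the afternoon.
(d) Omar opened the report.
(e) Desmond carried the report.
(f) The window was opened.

(b), (e), (f)

(a) Not entailed — the passage has Omar opening the window, not Desmond.
(b) Entailed — dropping 'in the afternoon' and generalizing the patient leaves a sub-description the original still satisfies.
(c) Not entailed — 'in the office' adds information not in the original event.
(d) Not entailed — Omar opened the window, not the report; the report belongs to the carrying event.
(e) Entailed — 'carry' is an activity; 'was carrying' entails that some carrying happened, so 'carried' holds.
(f) Entailed — dropping 'in the afternoon' and generalizing the agent leaves a sub-description the original still satisfies.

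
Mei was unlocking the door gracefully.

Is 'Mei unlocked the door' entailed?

'was unlocking' is progressive; for an accomplishment like 'unlock the door', it doesn't entail completion.

no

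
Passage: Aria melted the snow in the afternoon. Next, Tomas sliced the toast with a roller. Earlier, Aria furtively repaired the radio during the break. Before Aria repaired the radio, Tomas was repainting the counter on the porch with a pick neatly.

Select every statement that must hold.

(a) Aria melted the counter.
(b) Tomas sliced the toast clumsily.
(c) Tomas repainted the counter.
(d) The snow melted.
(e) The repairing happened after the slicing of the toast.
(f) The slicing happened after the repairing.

(a) Not entailed — Aria melted the snow, not the counter; the counter belongs to the repainting event.
(b) Not entailed — 'clumsily' adds information not in the original event.
(c) Not entailed — 'was repainting' is progressive on an accomplishment; it does not entail the completed 'repainted'.
(d) Entailed — 'Aria melted the snow' is causative; it entails the inchoative 'the snow melted'.
(e) Not entailed — the narrative places the repairing before the slicing, not after.
(f) Entailed — the narrative places the repairing before the slicing.

(d), (f)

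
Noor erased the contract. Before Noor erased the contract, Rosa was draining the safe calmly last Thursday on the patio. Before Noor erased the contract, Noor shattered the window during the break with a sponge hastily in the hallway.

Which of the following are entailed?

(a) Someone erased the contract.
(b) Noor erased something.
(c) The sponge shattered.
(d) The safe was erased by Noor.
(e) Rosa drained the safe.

(a) Entailed — this follows by dropping conjuncts from the erasing event's description.
(b) Entailed — every conjunct here is already in the original erasing event.
(c) Not entailed — the window is what shattered, not the sponge.
(d) Not entailed — Noor erased the contract, not the safe; the safe belongs to the draining event.
(e) Not entailed — 'was draining' is progressive on an accomplishment; it does not entail the completed 'drained'.

(a), (b)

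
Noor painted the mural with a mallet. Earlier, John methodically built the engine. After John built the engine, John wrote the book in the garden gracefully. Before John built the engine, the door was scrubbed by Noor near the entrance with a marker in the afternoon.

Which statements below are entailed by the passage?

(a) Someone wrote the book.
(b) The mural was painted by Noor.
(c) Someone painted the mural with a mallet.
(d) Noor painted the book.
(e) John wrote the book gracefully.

(a) Entailed — every conjunct here is already in the original writing event.
(b) Entailed — dropping 'with a mallet' leaves a sub-description the original still satisfies.
(c) Entailed — every conjunct here is already in the original painting event.
(d) Not entailed — Noor painted the mural, not the book; the book belongs to the writing event.
(e) Entailed — dropping 'in the garden' leaves a sub-description the original still satisfies.

(a), (b), (c), (e)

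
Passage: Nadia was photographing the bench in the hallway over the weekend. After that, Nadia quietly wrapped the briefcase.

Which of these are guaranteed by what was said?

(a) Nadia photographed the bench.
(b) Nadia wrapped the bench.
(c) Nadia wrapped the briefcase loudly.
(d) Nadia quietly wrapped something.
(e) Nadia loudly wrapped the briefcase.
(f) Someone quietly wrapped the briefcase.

(a) Not entailed — 'was photographing' is progressive on an accomplishment; it does not entail the completed 'photographed'.
(b) Not entailed — Nadia wrapped the briefcase, not the bench; the bench belongs to the photographing event.
(c) Not entailed — 'loudly' adds a manner not in (and inconsistent with) the original.
(d) Entailed — every conjunct here is already in the original wrapping event.
(e) Not entailed — 'loudly' adds a manner not in (and inconsistent with) the original.
(f) Entailed — generalizing the agent leaves a sub-description the original still satisfies.

(d), (f)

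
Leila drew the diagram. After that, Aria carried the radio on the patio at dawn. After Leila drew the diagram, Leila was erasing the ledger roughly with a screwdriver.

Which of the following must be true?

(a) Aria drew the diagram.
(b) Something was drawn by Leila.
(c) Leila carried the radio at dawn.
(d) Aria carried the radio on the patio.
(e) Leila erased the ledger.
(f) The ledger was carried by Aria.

(b), (d)

(a) Not entailed — the passage has Leila drawing the diagram, not Aria.
(b) Entailed — generalizing the patient leaves a sub-description the original still satisfies.
(c) Not entailed — the passage has Aria carrying the radio, not Leila.
(d) Entailed — the original entails any weakening of itself; this just drops 'at dawn'.
(e) Not entailed — 'was erasing' is progressive on an accomplishment; it does not entail the completed 'erased'.
(f) Not entailed — Aria carried the radio, not the ledger; the ledger belongs to the erasing event.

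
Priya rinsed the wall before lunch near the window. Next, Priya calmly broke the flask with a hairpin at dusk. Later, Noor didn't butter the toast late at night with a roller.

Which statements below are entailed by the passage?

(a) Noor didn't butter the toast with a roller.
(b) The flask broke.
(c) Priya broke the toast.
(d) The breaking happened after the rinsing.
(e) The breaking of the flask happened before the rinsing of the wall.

(a) Not entailed — dropping 'late at night' under negation is not valid — the original leaves open that Noor buttered the toast some other way.
(b) Entailed — 'Priya broke the flask' is causative; it entails the inchoative 'the flask broke'.
(c) Not entailed — Priya broke the flask, not the toast; the toast belongs to the buttering event.
(d) Entailed — the narrative places the rinsing before the breaking.
(e) Not entailed — the narrative places the rinsing before the breaking, not after.

(b), (d)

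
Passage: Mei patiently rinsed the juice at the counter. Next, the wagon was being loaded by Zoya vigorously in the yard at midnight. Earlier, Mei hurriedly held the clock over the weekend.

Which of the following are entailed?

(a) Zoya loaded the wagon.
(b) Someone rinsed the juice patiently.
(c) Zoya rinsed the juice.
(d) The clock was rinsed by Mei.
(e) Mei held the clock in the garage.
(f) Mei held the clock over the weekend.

(a) Not entailed — 'was loading' is progressive on an accomplishment; it does not entail the completed 'loaded'.
(b) Entailed — the original entails any weakening of itself; this just drops 'at the counter' and generalizes the agent.
(c) Not entailed — the passage has Mei rinsing the juice, not Zoya.
(d) Not entailed — Mei rinsed the juice, not the clock; the clock belongs to the holding event.
(e) Not entailed — 'in the garage' adds information not in the original event.
(f) Entailed — this follows by dropping conjuncts from the holding event's description.

(b), (f)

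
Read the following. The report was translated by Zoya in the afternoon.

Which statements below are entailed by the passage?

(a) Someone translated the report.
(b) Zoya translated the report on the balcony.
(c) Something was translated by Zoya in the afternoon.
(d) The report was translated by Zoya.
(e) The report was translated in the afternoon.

(a) Entailed — this follows by dropping conjuncts from the translating event's description.
(b) Not entailed — 'on the balcony' adds information not in the original event.
(c) Entailed — generalizing the patient leaves a sub-description the original still satisfies.
(d) Entailed — the original entails any weakening of itself; this just drops 'in the afternoon'.
(e) Entailed — the original entails any weakening of itself; this just generalizes the agent.

(a), (c), (d), (e)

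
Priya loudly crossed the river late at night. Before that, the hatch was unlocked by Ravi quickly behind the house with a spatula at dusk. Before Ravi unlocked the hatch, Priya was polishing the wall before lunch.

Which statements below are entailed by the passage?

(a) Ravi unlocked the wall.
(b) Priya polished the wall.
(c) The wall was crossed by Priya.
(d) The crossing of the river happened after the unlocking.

(b), (d)

(a) Not entailed — Ravi unlocked the hatch, not the wall; the wall belongs to the polishing event.
(b) Entailed — 'polish' is an activity; 'was polishing' entails that some polishing happened, so 'polished' holds.
(c) Not entailed — Priya crossed the river, not the wall; the wall belongs to the polishing event.
(d) Entailed — the narrative places the unlocking before the crossing.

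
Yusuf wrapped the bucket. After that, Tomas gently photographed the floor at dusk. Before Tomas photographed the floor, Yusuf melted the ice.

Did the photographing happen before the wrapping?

no

The narrative orders the wrapping before the photographing.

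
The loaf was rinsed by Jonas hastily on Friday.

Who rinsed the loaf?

Jonas

'Jonas' marks the agent of the rinsing event.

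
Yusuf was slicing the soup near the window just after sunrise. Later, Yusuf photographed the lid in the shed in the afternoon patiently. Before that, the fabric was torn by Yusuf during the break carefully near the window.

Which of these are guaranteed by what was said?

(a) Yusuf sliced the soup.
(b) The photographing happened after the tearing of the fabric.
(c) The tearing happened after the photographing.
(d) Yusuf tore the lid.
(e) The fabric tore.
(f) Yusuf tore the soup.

(a) Not entailed — 'was slicing' is progressive on an accomplishment; it does not entail the completed 'sliced'.
(b) Entailed — the narrative places the tearing before the photographing.
(c) Not entailed — the narrative places the tearing before the photographing, not after.
(d) Not entailed — Yusuf tore the fabric, not the lid; the lid belongs to the photographing event.
(e) Entailed — 'Yusuf tore the fabric' is causative; it entails the inchoative 'the fabric tore'.
(f) Not entailed — Yusuf tore the fabric, not the soup; the soup belongs to the slicing event.

(b), (e)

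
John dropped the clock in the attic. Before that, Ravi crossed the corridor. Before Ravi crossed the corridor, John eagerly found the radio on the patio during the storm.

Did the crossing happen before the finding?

no

The narrative orders the finding before the crossing.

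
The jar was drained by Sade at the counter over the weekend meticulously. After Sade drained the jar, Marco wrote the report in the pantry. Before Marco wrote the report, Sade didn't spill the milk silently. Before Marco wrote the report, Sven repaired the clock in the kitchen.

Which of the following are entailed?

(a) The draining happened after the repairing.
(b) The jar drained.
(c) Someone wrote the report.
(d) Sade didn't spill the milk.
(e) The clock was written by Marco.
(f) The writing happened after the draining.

(a) Not entailed — the narrative doesn't order the repairing relative to the draining.
(b) Entailed — 'Sade drained the jar' is causative; it entails the inchoative 'the jar drained'.
(c) Entailed — every conjunct here is already in the original writing event.
(d) Not entailed — dropping 'silently' under negation is not valid — the original leaves open that Sade spilled the milk some other way.
(e) Not entailed — Marco wrote the report, not the clock; the clock belongs to the repairing event.
(f) Entailed — the narrative places the draining before the writing.

(b), (c), (f)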